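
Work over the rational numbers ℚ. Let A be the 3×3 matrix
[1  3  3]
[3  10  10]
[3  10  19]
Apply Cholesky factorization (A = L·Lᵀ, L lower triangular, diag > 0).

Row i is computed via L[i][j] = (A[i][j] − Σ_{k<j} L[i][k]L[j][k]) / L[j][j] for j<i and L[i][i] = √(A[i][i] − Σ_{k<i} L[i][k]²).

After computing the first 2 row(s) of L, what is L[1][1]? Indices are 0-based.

Step 1: L[0][0] = √(1) = 1.
  L[1][0] = (3) / L[0][0] = 3.
Step 2: L[1][1] = √(1) = 1.

L[1][1] = 1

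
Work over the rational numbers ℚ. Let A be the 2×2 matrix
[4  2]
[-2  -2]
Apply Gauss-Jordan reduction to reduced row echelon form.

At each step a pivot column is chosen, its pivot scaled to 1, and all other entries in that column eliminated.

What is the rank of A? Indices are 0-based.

rank = 2

[1] R0 /= 4  ⇒  (1, 1/2)
     R1 -= -2·R0  ⇒  (0, -1)
[2] R1 /= -1  ⇒  (0, 1)
     R0 -= 1/2·R1  ⇒  (1, 0)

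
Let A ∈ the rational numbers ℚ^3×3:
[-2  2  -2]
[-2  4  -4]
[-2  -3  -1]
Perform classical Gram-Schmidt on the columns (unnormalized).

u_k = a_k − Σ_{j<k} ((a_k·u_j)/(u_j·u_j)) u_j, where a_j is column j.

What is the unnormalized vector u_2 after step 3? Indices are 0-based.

Step 1: u_0 = a_0 = (-2, -2, -2).
Step 2: u_1 = a_1 − (-1/2)·u_0 = (1, 3, -4).
Step 3: u_2 = a_2 − (7/6)·u_0 − (-5/13)·u_1 = (28/39, -20/39, -8/39).

u_2 = (28/39, -20/39, -8/39)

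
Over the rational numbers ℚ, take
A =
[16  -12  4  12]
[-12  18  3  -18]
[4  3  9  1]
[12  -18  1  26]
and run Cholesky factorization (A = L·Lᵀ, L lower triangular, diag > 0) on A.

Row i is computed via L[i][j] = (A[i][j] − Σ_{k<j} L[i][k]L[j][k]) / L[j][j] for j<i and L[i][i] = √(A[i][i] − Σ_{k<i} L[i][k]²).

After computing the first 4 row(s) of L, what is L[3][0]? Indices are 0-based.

Step 1: L[0][0] = √(16) = 4.
  L[1][0] = (-12) / L[0][0] = -3.
Step 2: L[1][1] = √(9) = 3.
  L[2][0] = (4) / L[0][0] = 1.
  L[2][1] = (6) / L[1][1] = 2.
Step 3: L[2][2] = √(4) = 2.
  L[3][0] = (12) / L[0][0] = 3.
  L[3][1] = (-9) / L[1][1] = -3.
  L[3][2] = (4) / L[2][2] = 2.
Step 4: L[3][3] = √(4) = 2.

L[3][0] = 3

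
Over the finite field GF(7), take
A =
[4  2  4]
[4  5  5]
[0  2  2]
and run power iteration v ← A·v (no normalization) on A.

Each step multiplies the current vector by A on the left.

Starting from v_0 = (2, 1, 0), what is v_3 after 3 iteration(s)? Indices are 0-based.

v_0 = (2, 1, 0).
v_1 = A·v_0 = (3, 6, 2).
v_2 = A·v_1 = (4, 3, 2).
v_3 = A·v_2 = (2, 6, 3).

v_3 = (2, 6, 3)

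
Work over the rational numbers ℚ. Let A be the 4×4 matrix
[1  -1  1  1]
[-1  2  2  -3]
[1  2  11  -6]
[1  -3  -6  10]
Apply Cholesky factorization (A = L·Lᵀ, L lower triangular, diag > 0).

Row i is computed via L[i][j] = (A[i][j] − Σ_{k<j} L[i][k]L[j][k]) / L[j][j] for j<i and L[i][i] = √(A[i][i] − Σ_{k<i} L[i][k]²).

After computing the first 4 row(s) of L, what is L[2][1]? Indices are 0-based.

Step 1: L[0][0] = √(1) = 1.
  L[1][0] = (-1) / L[0][0] = -1.
Step 2: L[1][1] = √(1) = 1.
  L[2][0] = (1) / L[0][0] = 1.
  L[2][1] = (3) / L[1][1] = 3.
Step 3: L[2][2] = √(1) = 1.
  L[3][0] = (1) / L[0][0] = 1.
  L[3][1] = (-2) / L[1][1] = -2.
  L[3][2] = (-1) / L[2][2] = -1.
Step 4: L[3][3] = √(4) = 2.

L[2][1] = 3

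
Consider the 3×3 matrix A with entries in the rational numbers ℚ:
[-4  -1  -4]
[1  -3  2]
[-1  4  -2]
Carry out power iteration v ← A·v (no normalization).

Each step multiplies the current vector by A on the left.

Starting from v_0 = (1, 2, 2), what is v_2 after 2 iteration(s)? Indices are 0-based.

v_0 = (1, 2, 2).
v_1 = A·v_0 = (-14, -1, 3).
v_2 = A·v_1 = (45, -5, 4).

v_2 = (45, -5, 4)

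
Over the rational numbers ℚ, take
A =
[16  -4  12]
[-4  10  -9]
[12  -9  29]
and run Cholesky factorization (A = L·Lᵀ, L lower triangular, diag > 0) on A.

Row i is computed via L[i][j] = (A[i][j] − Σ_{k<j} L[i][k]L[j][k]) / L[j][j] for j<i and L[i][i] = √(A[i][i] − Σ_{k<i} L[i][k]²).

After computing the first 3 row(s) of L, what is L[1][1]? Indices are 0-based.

L[1][1] = 3

Step 1: L[0][0] = √(16) = 4.
  L[1][0] = (-4) / L[0][0] = -1.
Step 2: L[1][1] = √(9) = 3.
  L[2][0] = (12) / L[0][0] = 3.
  L[2][1] = (-6) / L[1][1] = -2.
Step 3: L[2][2] = √(16) = 4.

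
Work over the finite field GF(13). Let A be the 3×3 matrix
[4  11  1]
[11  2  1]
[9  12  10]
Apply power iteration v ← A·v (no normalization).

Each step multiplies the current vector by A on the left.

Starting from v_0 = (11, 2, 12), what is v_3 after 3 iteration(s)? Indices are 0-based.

v_3 = (4, 9, 8)

v_0 = (11, 2, 12).
v_1 = A·v_0 = (0, 7, 9).
v_2 = A·v_1 = (8, 10, 5).
v_3 = A·v_2 = (4, 9, 8).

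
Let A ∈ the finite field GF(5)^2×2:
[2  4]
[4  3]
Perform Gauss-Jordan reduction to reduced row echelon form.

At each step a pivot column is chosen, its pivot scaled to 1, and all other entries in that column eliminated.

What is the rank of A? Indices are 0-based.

rank = 1

[1] R0 /= 2  ⇒  (1, 2)
     R1 -= 4·R0  ⇒  (0, 0)
column 1 empty below row 1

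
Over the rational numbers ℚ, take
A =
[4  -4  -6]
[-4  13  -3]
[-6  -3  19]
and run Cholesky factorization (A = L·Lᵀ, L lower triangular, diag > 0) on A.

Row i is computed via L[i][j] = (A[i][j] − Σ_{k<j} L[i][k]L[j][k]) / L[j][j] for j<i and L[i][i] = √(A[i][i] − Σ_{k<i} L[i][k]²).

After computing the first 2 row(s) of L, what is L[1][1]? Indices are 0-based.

Step 1: L[0][0] = √(4) = 2.
  L[1][0] = (-4) / L[0][0] = -2.
Step 2: L[1][1] = √(9) = 3.

L[1][1] = 3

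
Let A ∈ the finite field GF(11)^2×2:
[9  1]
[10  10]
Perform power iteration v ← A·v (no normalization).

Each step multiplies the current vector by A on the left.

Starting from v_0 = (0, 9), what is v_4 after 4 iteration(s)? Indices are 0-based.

v_4 = (7, 7)

v_0 = (0, 9).
v_1 = A·v_0 = (9, 2).
v_2 = A·v_1 = (6, 0).
v_3 = A·v_2 = (10, 5).
v_4 = A·v_3 = (7, 7).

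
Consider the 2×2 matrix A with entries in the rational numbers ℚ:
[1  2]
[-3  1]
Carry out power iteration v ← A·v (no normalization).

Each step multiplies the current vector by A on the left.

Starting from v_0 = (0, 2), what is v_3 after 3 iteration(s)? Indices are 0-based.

v_0 = (0, 2).
v_1 = A·v_0 = (4, 2).
v_2 = A·v_1 = (8, -10).
v_3 = A·v_2 = (-12, -34).

v_3 = (-12, -34)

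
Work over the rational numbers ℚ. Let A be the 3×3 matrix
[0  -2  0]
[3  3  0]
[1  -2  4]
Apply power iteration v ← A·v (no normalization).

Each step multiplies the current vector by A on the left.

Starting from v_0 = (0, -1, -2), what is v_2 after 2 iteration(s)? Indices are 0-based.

v_0 = (0, -1, -2).
v_1 = A·v_0 = (2, -3, -6).
v_2 = A·v_1 = (6, -3, -16).

v_2 = (6, -3, -16)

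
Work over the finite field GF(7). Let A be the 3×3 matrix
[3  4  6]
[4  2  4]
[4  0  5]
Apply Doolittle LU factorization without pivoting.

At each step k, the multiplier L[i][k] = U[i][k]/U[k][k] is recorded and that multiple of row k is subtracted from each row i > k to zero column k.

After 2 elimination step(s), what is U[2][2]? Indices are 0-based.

Step 1: pivot at (0,0) is 3.
  row1 ← row1 − (6)·row0  ⇒  L[1][0]=6, U row1=(0, 6, 3)
  row2 ← row2 − (6)·row0  ⇒  L[2][0]=6, U row2=(0, 4, 4)
Step 2: pivot at (1,1) is 6.
  row2 ← row2 − (3)·row1  ⇒  L[2][1]=3, U row2=(0, 0, 2)

U[2][2] = 2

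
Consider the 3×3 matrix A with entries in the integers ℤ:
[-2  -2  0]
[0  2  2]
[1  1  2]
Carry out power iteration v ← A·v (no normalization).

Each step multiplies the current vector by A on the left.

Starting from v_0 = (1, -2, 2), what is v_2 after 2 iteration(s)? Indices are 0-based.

v_0 = (1, -2, 2).
v_1 = A·v_0 = (2, 0, 3).
v_2 = A·v_1 = (-4, 6, 8).

v_2 = (-4, 6, 8)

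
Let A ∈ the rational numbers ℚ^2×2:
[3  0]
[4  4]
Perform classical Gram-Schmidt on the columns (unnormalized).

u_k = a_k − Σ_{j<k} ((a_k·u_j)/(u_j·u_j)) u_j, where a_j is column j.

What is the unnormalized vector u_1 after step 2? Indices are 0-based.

u_1 = (-48/25, 36/25)

Step 1: u_0 = a_0 = (3, 4).
Step 2: u_1 = a_1 − (16/25)·u_0 = (-48/25, 36/25).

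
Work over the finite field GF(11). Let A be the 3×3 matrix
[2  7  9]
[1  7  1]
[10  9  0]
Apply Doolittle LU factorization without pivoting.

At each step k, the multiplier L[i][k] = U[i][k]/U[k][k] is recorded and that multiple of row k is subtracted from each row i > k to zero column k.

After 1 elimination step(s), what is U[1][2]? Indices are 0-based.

U[1][2] = 2

[col 0] pivot 2
  R1 -= 6*R0 → (0, 9, 2)  (L[1][0] := 6)
  R2 -= 5*R0 → (0, 7, 10)  (L[2][0] := 5)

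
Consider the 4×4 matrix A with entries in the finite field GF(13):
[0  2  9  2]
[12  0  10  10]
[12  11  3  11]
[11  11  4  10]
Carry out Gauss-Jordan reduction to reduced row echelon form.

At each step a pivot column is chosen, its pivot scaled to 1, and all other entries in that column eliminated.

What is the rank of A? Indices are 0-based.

rank = 4

[1] R0 <-> R1
[1] R0 /= 12  ⇒  (1, 0, 3, 3)
     R2 -= 12·R0  ⇒  (0, 11, 6, 1)
     R3 -= 11·R0  ⇒  (0, 11, 10, 3)
[2] R1 /= 2  ⇒  (0, 1, 11, 1)
     R2 -= 11·R1  ⇒  (0, 0, 2, 3)
     R3 -= 11·R1  ⇒  (0, 0, 6, 5)
[3] R2 /= 2  ⇒  (0, 0, 1, 8)
     R0 -= 3·R2  ⇒  (1, 0, 0, 5)
     R1 -= 11·R2  ⇒  (0, 1, 0, 4)
     R3 -= 6·R2  ⇒  (0, 0, 0, 9)
[4] R3 /= 9  ⇒  (0, 0, 0, 1)
     R0 -= 5·R3  ⇒  (1, 0, 0, 0)
     R1 -= 4·R3  ⇒  (0, 1, 0, 0)
     R2 -= 8·R3  ⇒  (0, 0, 1, 0)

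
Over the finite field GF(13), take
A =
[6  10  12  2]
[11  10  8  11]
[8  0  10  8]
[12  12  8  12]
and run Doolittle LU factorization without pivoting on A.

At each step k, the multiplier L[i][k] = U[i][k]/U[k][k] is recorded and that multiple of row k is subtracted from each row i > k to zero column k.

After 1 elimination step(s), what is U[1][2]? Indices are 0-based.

[col 0] pivot 6
  R1 -= 4*R0 → (0, 9, 12, 3)  (L[1][0] := 4)
  R2 -= 10*R0 → (0, 4, 7, 1)  (L[2][0] := 10)
  R3 -= 2*R0 → (0, 5, 10, 8)  (L[3][0] := 2)

U[1][2] = 12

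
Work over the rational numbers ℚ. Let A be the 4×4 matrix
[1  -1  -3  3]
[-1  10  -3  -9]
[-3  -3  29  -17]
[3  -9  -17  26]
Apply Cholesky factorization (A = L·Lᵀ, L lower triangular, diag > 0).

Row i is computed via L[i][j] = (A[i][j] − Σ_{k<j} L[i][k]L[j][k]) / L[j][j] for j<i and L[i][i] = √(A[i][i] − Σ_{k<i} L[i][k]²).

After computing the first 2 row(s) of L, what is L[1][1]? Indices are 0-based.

Step 1: L[0][0] = √(1) = 1.
  L[1][0] = (-1) / L[0][0] = -1.
Step 2: L[1][1] = √(9) = 3.

L[1][1] = 3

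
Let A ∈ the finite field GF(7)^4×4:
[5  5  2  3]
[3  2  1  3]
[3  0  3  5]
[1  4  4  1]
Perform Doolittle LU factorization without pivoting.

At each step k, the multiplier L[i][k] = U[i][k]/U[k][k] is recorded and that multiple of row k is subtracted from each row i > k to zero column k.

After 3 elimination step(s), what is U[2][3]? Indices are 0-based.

U[2][3] = 1

[col 0] pivot 5
  R1 -= 2*R0 → (0, 6, 4, 4)  (L[1][0] := 2)
  R2 -= 2*R0 → (0, 4, 6, 6)  (L[2][0] := 2)
  R3 -= 3*R0 → (0, 3, 5, 6)  (L[3][0] := 3)
[col 1] pivot 6
  R2 -= 3*R1 → (0, 0, 1, 1)  (L[2][1] := 3)
  R3 -= 4*R1 → (0, 0, 3, 4)  (L[3][1] := 4)
[col 2] pivot 1
  R3 -= 3*R2 → (0, 0, 0, 1)  (L[3][2] := 3)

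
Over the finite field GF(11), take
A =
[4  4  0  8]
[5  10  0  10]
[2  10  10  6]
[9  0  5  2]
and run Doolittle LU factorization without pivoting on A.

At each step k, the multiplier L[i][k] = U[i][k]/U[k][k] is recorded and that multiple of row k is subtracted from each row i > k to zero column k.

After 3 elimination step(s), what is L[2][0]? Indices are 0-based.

L[2][0] = 6

[col 0] pivot 4
  R1 -= 4*R0 → (0, 5, 0, 0)  (L[1][0] := 4)
  R2 -= 6*R0 → (0, 8, 10, 2)  (L[2][0] := 6)
  R3 -= 5*R0 → (0, 2, 5, 6)  (L[3][0] := 5)
[col 1] pivot 5
  R2 -= 6*R1 → (0, 0, 10, 2)  (L[2][1] := 6)
  R3 -= 7*R1 → (0, 0, 5, 6)  (L[3][1] := 7)
[col 2] pivot 10
  R3 -= 6*R2 → (0, 0, 0, 5)  (L[3][2] := 6)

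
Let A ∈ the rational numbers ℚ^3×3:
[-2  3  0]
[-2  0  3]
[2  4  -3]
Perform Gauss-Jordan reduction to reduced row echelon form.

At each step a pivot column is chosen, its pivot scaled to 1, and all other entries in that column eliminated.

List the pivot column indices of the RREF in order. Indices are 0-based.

pivot columns: 0, 1, 2

[1] R0 /= -2  ⇒  (1, -3/2, 0)
     R1 -= -2·R0  ⇒  (0, -3, 3)
     R2 -= 2·R0  ⇒  (0, 7, -3)
[2] R1 /= -3  ⇒  (0, 1, -1)
     R0 -= -3/2·R1  ⇒  (1, 0, -3/2)
     R2 -= 7·R1  ⇒  (0, 0, 4)
[3] R2 /= 4  ⇒  (0, 0, 1)
     R0 -= -3/2·R2  ⇒  (1, 0, 0)
     R1 -= -1·R2  ⇒  (0, 1, 0)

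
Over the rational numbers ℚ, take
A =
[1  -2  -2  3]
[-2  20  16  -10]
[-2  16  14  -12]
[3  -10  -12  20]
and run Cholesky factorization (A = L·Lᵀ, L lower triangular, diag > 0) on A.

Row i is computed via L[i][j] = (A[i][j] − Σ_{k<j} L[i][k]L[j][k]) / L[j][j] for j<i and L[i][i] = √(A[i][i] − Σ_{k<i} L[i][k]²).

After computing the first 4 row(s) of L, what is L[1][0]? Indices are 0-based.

L[1][0] = -2

Step 1: L[0][0] = √(1) = 1.
  L[1][0] = (-2) / L[0][0] = -2.
Step 2: L[1][1] = √(16) = 4.
  L[2][0] = (-2) / L[0][0] = -2.
  L[2][1] = (12) / L[1][1] = 3.
Step 3: L[2][2] = √(1) = 1.
  L[3][0] = (3) / L[0][0] = 3.
  L[3][1] = (-4) / L[1][1] = -1.
  L[3][2] = (-3) / L[2][2] = -3.
Step 4: L[3][3] = √(1) = 1.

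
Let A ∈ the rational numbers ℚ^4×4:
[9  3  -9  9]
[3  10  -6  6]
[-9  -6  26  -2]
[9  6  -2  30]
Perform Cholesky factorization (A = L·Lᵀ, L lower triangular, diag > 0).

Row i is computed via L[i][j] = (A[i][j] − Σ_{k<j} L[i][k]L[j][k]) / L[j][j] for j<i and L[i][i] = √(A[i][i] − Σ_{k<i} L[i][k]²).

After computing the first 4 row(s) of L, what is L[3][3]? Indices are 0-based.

Step 1: L[0][0] = √(9) = 3.
  L[1][0] = (3) / L[0][0] = 1.
Step 2: L[1][1] = √(9) = 3.
  L[2][0] = (-9) / L[0][0] = -3.
  L[2][1] = (-3) / L[1][1] = -1.
Step 3: L[2][2] = √(16) = 4.
  L[3][0] = (9) / L[0][0] = 3.
  L[3][1] = (3) / L[1][1] = 1.
  L[3][2] = (8) / L[2][2] = 2.
Step 4: L[3][3] = √(16) = 4.

L[3][3] = 4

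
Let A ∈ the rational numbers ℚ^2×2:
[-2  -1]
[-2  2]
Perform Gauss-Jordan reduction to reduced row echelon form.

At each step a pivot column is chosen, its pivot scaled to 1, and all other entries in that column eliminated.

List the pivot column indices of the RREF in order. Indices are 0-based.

step 1: normalize row 0 (÷-2) = (1, 1/2)
  row 1: subtract -2×row0 = (0, 3)
step 2: normalize row 1 (÷3) = (0, 1)
  row 0: subtract 1/2×row1 = (1, 0)

pivot columns: 0, 1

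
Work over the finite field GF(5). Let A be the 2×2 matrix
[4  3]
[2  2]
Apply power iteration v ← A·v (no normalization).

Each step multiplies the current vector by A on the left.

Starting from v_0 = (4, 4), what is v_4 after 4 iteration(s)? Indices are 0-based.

v_0 = (4, 4).
v_1 = A·v_0 = (3, 1).
v_2 = A·v_1 = (0, 3).
v_3 = A·v_2 = (4, 1).
v_4 = A·v_3 = (4, 0).

v_4 = (4, 0)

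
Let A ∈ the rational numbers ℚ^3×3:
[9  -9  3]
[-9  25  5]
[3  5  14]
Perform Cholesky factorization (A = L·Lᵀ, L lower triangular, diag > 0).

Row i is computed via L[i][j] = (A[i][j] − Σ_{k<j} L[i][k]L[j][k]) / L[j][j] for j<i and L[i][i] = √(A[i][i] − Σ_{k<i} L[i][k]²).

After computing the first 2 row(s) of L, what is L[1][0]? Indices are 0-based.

L[1][0] = -3

Step 1: L[0][0] = √(9) = 3.
  L[1][0] = (-9) / L[0][0] = -3.
Step 2: L[1][1] = √(16) = 4.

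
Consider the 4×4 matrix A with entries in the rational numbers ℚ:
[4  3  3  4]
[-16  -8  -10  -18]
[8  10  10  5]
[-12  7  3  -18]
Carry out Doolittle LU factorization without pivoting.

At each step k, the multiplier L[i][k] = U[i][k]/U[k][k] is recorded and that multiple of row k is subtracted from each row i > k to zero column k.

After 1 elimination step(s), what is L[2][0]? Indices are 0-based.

k=0: U[0][0]=4
  eliminate (1,0): mult=-4, new row 1: (0, 4, 2, -2); set L[1][0]=-4
  eliminate (2,0): mult=2, new row 2: (0, 4, 4, -3); set L[2][0]=2
  eliminate (3,0): mult=-3, new row 3: (0, 16, 12, -6); set L[3][0]=-3

L[2][0] = 2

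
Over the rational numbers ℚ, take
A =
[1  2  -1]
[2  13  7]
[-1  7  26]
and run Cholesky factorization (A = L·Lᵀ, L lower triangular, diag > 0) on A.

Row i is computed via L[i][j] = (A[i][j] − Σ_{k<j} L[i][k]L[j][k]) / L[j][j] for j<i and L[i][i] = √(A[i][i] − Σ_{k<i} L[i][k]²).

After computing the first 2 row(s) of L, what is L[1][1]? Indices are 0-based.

Step 1: L[0][0] = √(1) = 1.
  L[1][0] = (2) / L[0][0] = 2.
Step 2: L[1][1] = √(9) = 3.

L[1][1] = 3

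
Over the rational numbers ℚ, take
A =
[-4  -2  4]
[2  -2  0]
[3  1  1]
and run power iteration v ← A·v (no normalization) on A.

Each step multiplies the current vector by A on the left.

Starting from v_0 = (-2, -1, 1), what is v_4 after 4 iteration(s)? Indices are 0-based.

v_0 = (-2, -1, 1).
v_1 = A·v_0 = (14, -2, -6).
v_2 = A·v_1 = (-76, 32, 34).
v_3 = A·v_2 = (376, -216, -162).
v_4 = A·v_3 = (-1720, 1184, 750).

v_4 = (-1720, 1184, 750)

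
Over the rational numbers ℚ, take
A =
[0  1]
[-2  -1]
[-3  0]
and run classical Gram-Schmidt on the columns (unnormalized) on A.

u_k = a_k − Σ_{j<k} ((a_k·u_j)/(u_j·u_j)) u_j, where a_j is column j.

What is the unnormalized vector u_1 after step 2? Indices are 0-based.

u_1 = (1, -9/13, 6/13)

Step 1: u_0 = a_0 = (0, -2, -3).
Step 2: u_1 = a_1 − (2/13)·u_0 = (1, -9/13, 6/13).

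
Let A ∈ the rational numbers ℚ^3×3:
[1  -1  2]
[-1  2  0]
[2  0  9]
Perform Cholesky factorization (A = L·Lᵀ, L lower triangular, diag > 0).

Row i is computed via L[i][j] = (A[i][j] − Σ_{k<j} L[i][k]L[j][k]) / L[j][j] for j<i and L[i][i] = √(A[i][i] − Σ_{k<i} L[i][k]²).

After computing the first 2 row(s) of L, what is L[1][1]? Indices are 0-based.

Step 1: L[0][0] = √(1) = 1.
  L[1][0] = (-1) / L[0][0] = -1.
Step 2: L[1][1] = √(1) = 1.

L[1][1] = 1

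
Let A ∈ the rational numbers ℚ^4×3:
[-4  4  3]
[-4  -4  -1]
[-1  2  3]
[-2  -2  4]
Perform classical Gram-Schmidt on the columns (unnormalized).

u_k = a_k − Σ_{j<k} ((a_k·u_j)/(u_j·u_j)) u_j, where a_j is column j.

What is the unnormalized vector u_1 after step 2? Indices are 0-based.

u_1 = (156/37, -140/37, 76/37, -70/37)

Step 1: u_0 = a_0 = (-4, -4, -1, -2).
Step 2: u_1 = a_1 − (2/37)·u_0 = (156/37, -140/37, 76/37, -70/37).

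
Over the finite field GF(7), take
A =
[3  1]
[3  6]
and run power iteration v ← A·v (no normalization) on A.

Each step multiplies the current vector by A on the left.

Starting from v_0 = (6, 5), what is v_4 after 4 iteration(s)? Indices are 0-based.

v_4 = (4, 2)

v_0 = (6, 5).
v_1 = A·v_0 = (2, 6).
v_2 = A·v_1 = (5, 0).
v_3 = A·v_2 = (1, 1).
v_4 = A·v_3 = (4, 2).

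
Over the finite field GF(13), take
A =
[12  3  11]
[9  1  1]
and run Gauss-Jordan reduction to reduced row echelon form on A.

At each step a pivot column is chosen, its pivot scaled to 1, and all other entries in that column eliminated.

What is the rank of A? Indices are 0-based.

step 1: normalize row 0 (÷12) = (1, 10, 2)
  row 1: subtract 9×row0 = (0, 2, 9)
step 2: normalize row 1 (÷2) = (0, 1, 11)
  row 0: subtract 10×row1 = (1, 0, 9)

rank = 2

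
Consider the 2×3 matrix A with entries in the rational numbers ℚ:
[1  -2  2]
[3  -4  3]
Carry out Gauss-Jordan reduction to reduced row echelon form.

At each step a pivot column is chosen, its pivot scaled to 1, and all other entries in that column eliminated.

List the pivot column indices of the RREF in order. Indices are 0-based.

[1] R0 /= 1  ⇒  (1, -2, 2)
     R1 -= 3·R0  ⇒  (0, 2, -3)
[2] R1 /= 2  ⇒  (0, 1, -3/2)
     R0 -= -2·R1  ⇒  (1, 0, -1)

pivot columns: 0, 1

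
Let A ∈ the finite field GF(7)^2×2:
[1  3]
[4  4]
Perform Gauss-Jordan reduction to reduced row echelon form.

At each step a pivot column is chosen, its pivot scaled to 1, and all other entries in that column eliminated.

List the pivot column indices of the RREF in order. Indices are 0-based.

step 1: normalize row 0 (÷1) = (1, 3)
  row 1: subtract 4×row0 = (0, 6)
step 2: normalize row 1 (÷6) = (0, 1)
  row 0: subtract 3×row1 = (1, 0)

pivot columns: 0, 1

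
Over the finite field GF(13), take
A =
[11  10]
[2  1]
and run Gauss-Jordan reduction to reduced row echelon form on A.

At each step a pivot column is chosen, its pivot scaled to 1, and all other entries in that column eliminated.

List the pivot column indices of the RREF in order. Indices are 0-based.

pivot columns: 0, 1

pivot(0,0)=11: scale R0 → (1, 8)
  clear (1,0): R1 −= (2)R0 → (0, 11)
pivot(1,1)=11: scale R1 → (0, 1)
  clear (0,1): R0 −= (8)R1 → (1, 0)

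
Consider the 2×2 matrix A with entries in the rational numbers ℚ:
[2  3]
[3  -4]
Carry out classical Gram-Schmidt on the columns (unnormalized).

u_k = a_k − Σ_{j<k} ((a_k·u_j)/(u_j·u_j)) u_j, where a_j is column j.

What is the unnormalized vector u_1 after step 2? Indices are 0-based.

Step 1: u_0 = a_0 = (2, 3).
Step 2: u_1 = a_1 − (-6/13)·u_0 = (51/13, -34/13).

u_1 = (51/13, -34/13)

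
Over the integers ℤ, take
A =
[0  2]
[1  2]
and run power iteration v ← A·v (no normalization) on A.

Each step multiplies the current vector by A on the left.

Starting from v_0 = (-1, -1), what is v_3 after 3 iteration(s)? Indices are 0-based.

v_3 = (-16, -22)

v_0 = (-1, -1).
v_1 = A·v_0 = (-2, -3).
v_2 = A·v_1 = (-6, -8).
v_3 = A·v_2 = (-16, -22).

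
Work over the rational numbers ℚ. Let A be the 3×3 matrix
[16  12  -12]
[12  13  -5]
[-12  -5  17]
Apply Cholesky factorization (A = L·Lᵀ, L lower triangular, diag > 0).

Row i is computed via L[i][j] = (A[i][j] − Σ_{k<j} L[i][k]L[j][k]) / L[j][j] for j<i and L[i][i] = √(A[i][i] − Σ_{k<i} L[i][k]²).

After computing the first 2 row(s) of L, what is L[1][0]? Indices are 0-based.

Step 1: L[0][0] = √(16) = 4.
  L[1][0] = (12) / L[0][0] = 3.
Step 2: L[1][1] = √(4) = 2.

L[1][0] = 3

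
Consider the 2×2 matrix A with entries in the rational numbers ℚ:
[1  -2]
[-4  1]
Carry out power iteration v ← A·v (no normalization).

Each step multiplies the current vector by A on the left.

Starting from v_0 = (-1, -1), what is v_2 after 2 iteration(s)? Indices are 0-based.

v_0 = (-1, -1).
v_1 = A·v_0 = (1, 3).
v_2 = A·v_1 = (-5, -1).

v_2 = (-5, -1)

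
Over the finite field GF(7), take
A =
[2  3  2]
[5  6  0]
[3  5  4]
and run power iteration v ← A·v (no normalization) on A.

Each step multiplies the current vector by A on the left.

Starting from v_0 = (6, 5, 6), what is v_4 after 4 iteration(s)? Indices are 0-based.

v_0 = (6, 5, 6).
v_1 = A·v_0 = (4, 4, 4).
v_2 = A·v_1 = (0, 2, 6).
v_3 = A·v_2 = (4, 5, 6).
v_4 = A·v_3 = (0, 1, 5).

v_4 = (0, 1, 5)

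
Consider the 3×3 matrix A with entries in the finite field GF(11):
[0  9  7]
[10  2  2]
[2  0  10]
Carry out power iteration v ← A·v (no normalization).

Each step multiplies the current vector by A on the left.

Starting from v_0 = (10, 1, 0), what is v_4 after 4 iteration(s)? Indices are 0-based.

v_4 = (5, 5, 5)

v_0 = (10, 1, 0).
v_1 = A·v_0 = (9, 3, 9).
v_2 = A·v_1 = (2, 4, 9).
v_3 = A·v_2 = (0, 2, 6).
v_4 = A·v_3 = (5, 5, 5).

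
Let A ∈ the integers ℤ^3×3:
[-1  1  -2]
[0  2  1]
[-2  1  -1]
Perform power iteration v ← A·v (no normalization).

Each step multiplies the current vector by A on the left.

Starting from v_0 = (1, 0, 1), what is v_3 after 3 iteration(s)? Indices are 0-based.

v_3 = (-31, 8, -31)

v_0 = (1, 0, 1).
v_1 = A·v_0 = (-3, 1, -3).
v_2 = A·v_1 = (10, -1, 10).
v_3 = A·v_2 = (-31, 8, -31).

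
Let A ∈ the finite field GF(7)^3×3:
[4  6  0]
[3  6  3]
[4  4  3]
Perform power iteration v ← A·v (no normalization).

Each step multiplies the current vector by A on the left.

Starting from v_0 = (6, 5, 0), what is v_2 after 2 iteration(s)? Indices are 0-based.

v_0 = (6, 5, 0).
v_1 = A·v_0 = (5, 6, 2).
v_2 = A·v_1 = (0, 1, 1).

v_2 = (0, 1, 1)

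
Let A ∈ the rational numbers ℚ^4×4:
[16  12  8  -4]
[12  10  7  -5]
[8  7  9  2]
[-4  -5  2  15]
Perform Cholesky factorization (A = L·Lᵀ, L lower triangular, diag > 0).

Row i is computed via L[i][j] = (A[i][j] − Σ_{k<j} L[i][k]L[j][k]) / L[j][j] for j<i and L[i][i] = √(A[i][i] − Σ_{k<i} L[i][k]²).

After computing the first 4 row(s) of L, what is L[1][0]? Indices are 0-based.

L[1][0] = 3

Step 1: L[0][0] = √(16) = 4.
  L[1][0] = (12) / L[0][0] = 3.
Step 2: L[1][1] = √(1) = 1.
  L[2][0] = (8) / L[0][0] = 2.
  L[2][1] = (1) / L[1][1] = 1.
Step 3: L[2][2] = √(4) = 2.
  L[3][0] = (-4) / L[0][0] = -1.
  L[3][1] = (-2) / L[1][1] = -2.
  L[3][2] = (6) / L[2][2] = 3.
Step 4: L[3][3] = √(1) = 1.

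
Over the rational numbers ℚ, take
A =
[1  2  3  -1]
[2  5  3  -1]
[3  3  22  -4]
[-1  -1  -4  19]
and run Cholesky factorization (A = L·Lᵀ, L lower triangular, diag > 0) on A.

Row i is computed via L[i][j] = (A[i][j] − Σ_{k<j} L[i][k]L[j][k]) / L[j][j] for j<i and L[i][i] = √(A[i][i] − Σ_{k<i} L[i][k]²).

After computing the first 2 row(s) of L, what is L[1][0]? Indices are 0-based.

L[1][0] = 2

Step 1: L[0][0] = √(1) = 1.
  L[1][0] = (2) / L[0][0] = 2.
Step 2: L[1][1] = √(1) = 1.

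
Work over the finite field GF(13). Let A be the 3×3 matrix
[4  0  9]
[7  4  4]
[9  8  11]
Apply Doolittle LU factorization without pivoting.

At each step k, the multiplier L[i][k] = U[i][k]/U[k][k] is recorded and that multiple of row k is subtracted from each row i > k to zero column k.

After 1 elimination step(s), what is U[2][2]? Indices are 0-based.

Step 1: pivot at (0,0) is 4.
  row1 ← row1 − (5)·row0  ⇒  L[1][0]=5, U row1=(0, 4, 11)
  row2 ← row2 − (12)·row0  ⇒  L[2][0]=12, U row2=(0, 8, 7)

U[2][2] = 7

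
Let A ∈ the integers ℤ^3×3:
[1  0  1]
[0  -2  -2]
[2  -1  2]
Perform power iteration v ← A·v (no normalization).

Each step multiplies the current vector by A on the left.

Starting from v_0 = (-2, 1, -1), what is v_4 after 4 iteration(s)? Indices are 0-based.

v_4 = (-104, 124, -220)

v_0 = (-2, 1, -1).
v_1 = A·v_0 = (-3, 0, -7).
v_2 = A·v_1 = (-10, 14, -20).
v_3 = A·v_2 = (-30, 12, -74).
v_4 = A·v_3 = (-104, 124, -220).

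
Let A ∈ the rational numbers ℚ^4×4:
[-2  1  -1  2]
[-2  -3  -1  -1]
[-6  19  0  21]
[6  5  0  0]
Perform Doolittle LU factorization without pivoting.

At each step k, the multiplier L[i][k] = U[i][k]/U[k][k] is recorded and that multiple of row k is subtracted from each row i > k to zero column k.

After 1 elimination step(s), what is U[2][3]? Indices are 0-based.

[col 0] pivot -2
  R1 -= 1*R0 → (0, -4, 0, -3)  (L[1][0] := 1)
  R2 -= 3*R0 → (0, 16, 3, 15)  (L[2][0] := 3)
  R3 -= -3*R0 → (0, 8, -3, 6)  (L[3][0] := -3)

U[2][3] = 15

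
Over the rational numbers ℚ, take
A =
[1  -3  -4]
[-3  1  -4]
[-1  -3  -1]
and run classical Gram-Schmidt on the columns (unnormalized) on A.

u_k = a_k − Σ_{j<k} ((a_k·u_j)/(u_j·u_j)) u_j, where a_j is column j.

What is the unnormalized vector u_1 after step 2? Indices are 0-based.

u_1 = (-30/11, 2/11, -36/11)

Step 1: u_0 = a_0 = (1, -3, -1).
Step 2: u_1 = a_1 − (-3/11)·u_0 = (-30/11, 2/11, -36/11).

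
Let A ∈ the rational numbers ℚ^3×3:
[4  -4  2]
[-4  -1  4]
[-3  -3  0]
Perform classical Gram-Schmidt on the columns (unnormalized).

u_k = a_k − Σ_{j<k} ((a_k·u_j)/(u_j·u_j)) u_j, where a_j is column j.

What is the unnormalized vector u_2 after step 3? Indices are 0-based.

Step 1: u_0 = a_0 = (4, -4, -3).
Step 2: u_1 = a_1 − (-3/41)·u_0 = (-152/41, -53/41, -132/41).
Step 3: u_2 = a_2 − (-8/41)·u_0 − (-516/1057)·u_1 = (1026/1057, 2736/1057, -2280/1057).

u_2 = (1026/1057, 2736/1057, -2280/1057)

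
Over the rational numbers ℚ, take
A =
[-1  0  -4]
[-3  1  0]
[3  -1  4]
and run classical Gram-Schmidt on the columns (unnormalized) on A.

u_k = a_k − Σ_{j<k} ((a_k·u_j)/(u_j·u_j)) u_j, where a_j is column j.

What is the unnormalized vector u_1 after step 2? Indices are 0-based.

u_1 = (-6/19, 1/19, -1/19)

Step 1: u_0 = a_0 = (-1, -3, 3).
Step 2: u_1 = a_1 − (-6/19)·u_0 = (-6/19, 1/19, -1/19).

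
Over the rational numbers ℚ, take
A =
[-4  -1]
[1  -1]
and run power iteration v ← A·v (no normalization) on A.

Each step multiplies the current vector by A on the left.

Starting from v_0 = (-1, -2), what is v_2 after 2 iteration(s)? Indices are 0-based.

v_2 = (-25, 5)

v_0 = (-1, -2).
v_1 = A·v_0 = (6, 1).
v_2 = A·v_1 = (-25, 5).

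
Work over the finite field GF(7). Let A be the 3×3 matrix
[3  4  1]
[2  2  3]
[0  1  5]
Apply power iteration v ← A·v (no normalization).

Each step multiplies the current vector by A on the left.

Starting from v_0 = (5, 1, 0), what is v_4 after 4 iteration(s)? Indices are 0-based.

v_4 = (0, 4, 2)

v_0 = (5, 1, 0).
v_1 = A·v_0 = (5, 5, 1).
v_2 = A·v_1 = (1, 2, 3).
v_3 = A·v_2 = (0, 1, 3).
v_4 = A·v_3 = (0, 4, 2).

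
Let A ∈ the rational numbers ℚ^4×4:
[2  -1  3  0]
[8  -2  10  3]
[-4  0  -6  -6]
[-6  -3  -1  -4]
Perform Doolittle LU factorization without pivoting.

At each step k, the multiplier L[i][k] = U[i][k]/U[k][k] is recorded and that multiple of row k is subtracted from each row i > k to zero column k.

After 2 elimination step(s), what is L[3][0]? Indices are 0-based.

Step 1: pivot at (0,0) is 2.
  row1 ← row1 − (4)·row0  ⇒  L[1][0]=4, U row1=(0, 2, -2, 3)
  row2 ← row2 − (-2)·row0  ⇒  L[2][0]=-2, U row2=(0, -2, 0, -6)
  row3 ← row3 − (-3)·row0  ⇒  L[3][0]=-3, U row3=(0, -6, 8, -4)
Step 2: pivot at (1,1) is 2.
  row2 ← row2 − (-1)·row1  ⇒  L[2][1]=-1, U row2=(0, 0, -2, -3)
  row3 ← row3 − (-3)·row1  ⇒  L[3][1]=-3, U row3=(0, 0, 2, 5)

L[3][0] = -3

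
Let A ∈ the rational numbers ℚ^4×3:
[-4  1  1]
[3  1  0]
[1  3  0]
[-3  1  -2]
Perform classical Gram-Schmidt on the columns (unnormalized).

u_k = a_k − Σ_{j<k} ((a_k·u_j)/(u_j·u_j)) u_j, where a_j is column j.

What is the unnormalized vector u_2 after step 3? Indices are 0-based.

u_2 = (544/419, -36/419, 76/419, -736/419)

Step 1: u_0 = a_0 = (-4, 3, 1, -3).
Step 2: u_1 = a_1 − (-1/35)·u_0 = (31/35, 38/35, 106/35, 32/35).
Step 3: u_2 = a_2 − (2/35)·u_0 − (-33/419)·u_1 = (544/419, -36/419, 76/419, -736/419).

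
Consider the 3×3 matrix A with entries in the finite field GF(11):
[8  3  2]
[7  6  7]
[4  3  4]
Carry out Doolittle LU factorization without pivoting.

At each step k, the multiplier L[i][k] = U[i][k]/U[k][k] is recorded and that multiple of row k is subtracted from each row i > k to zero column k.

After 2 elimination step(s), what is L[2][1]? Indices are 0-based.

L[2][1] = 9

k=0: U[0][0]=8
  eliminate (1,0): mult=5, new row 1: (0, 2, 8); set L[1][0]=5
  eliminate (2,0): mult=6, new row 2: (0, 7, 3); set L[2][0]=6
k=1: U[1][1]=2
  eliminate (2,1): mult=9, new row 2: (0, 0, 8); set L[2][1]=9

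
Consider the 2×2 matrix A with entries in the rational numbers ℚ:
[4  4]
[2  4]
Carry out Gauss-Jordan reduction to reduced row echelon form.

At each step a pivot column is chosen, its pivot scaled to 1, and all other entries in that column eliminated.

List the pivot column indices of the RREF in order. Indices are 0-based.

pivot columns: 0, 1

[1] R0 /= 4  ⇒  (1, 1)
     R1 -= 2·R0  ⇒  (0, 2)
[2] R1 /= 2  ⇒  (0, 1)
     R0 -= 1·R1  ⇒  (1, 0)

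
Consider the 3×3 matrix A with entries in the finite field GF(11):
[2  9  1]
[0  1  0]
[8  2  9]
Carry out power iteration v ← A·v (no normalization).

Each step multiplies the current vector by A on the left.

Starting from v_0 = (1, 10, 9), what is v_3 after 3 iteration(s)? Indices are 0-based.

v_0 = (1, 10, 9).
v_1 = A·v_0 = (2, 10, 10).
v_2 = A·v_1 = (5, 10, 5).
v_3 = A·v_2 = (6, 10, 6).

v_3 = (6, 10, 6)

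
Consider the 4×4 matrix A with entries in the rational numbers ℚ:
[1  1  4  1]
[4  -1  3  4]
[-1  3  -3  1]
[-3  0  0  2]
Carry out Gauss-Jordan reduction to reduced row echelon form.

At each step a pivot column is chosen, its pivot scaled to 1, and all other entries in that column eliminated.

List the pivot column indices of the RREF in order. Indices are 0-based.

pivot columns: 0, 1, 2, 3

[1] R0 /= 1  ⇒  (1, 1, 4, 1)
     R1 -= 4·R0  ⇒  (0, -5, -13, 0)
     R2 -= -1·R0  ⇒  (0, 4, 1, 2)
     R3 -= -3·R0  ⇒  (0, 3, 12, 5)
[2] R1 /= -5  ⇒  (0, 1, 13/5, 0)
     R0 -= 1·R1  ⇒  (1, 0, 7/5, 1)
     R2 -= 4·R1  ⇒  (0, 0, -47/5, 2)
     R3 -= 3·R1  ⇒  (0, 0, 21/5, 5)
[3] R2 /= -47/5  ⇒  (0, 0, 1, -10/47)
     R0 -= 7/5·R2  ⇒  (1, 0, 0, 61/47)
     R1 -= 13/5·R2  ⇒  (0, 1, 0, 26/47)
     R3 -= 21/5·R2  ⇒  (0, 0, 0, 277/47)
[4] R3 /= 277/47  ⇒  (0, 0, 0, 1)
     R0 -= 61/47·R3  ⇒  (1, 0, 0, 0)
     R1 -= 26/47·R3  ⇒  (0, 1, 0, 0)
     R2 -= -10/47·R3  ⇒  (0, 0, 1, 0)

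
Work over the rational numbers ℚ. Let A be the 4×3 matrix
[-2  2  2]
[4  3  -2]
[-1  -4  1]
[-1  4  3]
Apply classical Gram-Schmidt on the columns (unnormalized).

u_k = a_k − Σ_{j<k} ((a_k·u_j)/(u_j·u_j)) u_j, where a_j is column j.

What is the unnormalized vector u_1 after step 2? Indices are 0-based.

Step 1: u_0 = a_0 = (-2, 4, -1, -1).
Step 2: u_1 = a_1 − (4/11)·u_0 = (30/11, 17/11, -40/11, 48/11).

u_1 = (30/11, 17/11, -40/11, 48/11)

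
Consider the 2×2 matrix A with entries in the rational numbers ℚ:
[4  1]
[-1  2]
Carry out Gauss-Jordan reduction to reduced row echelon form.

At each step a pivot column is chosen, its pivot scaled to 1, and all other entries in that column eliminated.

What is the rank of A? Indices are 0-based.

rank = 2

[1] R0 /= 4  ⇒  (1, 1/4)
     R1 -= -1·R0  ⇒  (0, 9/4)
[2] R1 /= 9/4  ⇒  (0, 1)
     R0 -= 1/4·R1  ⇒  (1, 0)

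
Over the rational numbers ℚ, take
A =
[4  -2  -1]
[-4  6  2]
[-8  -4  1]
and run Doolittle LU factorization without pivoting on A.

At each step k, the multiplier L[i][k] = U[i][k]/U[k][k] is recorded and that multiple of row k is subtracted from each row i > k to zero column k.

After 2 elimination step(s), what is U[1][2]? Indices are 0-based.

U[1][2] = 1

Step 1: pivot at (0,0) is 4.
  row1 ← row1 − (-1)·row0  ⇒  L[1][0]=-1, U row1=(0, 4, 1)
  row2 ← row2 − (-2)·row0  ⇒  L[2][0]=-2, U row2=(0, -8, -1)
Step 2: pivot at (1,1) is 4.
  row2 ← row2 − (-2)·row1  ⇒  L[2][1]=-2, U row2=(0, 0, 1)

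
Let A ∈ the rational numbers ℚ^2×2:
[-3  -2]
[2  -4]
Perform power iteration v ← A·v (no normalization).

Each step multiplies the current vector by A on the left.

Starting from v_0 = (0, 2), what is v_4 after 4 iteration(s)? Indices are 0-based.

v_4 = (476, -104)

v_0 = (0, 2).
v_1 = A·v_0 = (-4, -8).
v_2 = A·v_1 = (28, 24).
v_3 = A·v_2 = (-132, -40).
v_4 = A·v_3 = (476, -104).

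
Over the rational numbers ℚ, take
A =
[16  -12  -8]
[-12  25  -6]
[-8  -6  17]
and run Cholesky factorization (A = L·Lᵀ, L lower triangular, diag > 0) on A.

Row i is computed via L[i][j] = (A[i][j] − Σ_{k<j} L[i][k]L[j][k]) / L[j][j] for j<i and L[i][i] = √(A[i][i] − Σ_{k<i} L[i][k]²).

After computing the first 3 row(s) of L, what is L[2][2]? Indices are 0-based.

Step 1: L[0][0] = √(16) = 4.
  L[1][0] = (-12) / L[0][0] = -3.
Step 2: L[1][1] = √(16) = 4.
  L[2][0] = (-8) / L[0][0] = -2.
  L[2][1] = (-12) / L[1][1] = -3.
Step 3: L[2][2] = √(4) = 2.

L[2][2] = 2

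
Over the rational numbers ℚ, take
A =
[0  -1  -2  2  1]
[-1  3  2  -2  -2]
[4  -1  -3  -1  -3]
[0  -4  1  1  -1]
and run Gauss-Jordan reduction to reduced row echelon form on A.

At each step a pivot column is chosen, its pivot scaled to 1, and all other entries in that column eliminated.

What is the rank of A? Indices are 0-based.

rank = 4

[1] R0 <-> R1
[1] R0 /= -1  ⇒  (1, -3, -2, 2, 2)
     R2 -= 4·R0  ⇒  (0, 11, 5, -9, -11)
[2] R1 /= -1  ⇒  (0, 1, 2, -2, -1)
     R0 -= -3·R1  ⇒  (1, 0, 4, -4, -1)
     R2 -= 11·R1  ⇒  (0, 0, -17, 13, 0)
     R3 -= -4·R1  ⇒  (0, 0, 9, -7, -5)
[3] R2 /= -17  ⇒  (0, 0, 1, -13/17, 0)
     R0 -= 4·R2  ⇒  (1, 0, 0, -16/17, -1)
     R1 -= 2·R2  ⇒  (0, 1, 0, -8/17, -1)
     R3 -= 9·R2  ⇒  (0, 0, 0, -2/17, -5)
[4] R3 /= -2/17  ⇒  (0, 0, 0, 1, 85/2)
     R0 -= -16/17·R3  ⇒  (1, 0, 0, 0, 39)
     R1 -= -8/17·R3  ⇒  (0, 1, 0, 0, 19)
     R2 -= -13/17·R3  ⇒  (0, 0, 1, 0, 65/2)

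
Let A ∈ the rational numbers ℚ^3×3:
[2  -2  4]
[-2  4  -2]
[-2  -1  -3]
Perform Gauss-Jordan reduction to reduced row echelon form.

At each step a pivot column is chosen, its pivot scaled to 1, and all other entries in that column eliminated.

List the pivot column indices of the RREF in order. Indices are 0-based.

pivot columns: 0, 1, 2

[1] R0 /= 2  ⇒  (1, -1, 2)
     R1 -= -2·R0  ⇒  (0, 2, 2)
     R2 -= -2·R0  ⇒  (0, -3, 1)
[2] R1 /= 2  ⇒  (0, 1, 1)
     R0 -= -1·R1  ⇒  (1, 0, 3)
     R2 -= -3·R1  ⇒  (0, 0, 4)
[3] R2 /= 4  ⇒  (0, 0, 1)
     R0 -= 3·R2  ⇒  (1, 0, 0)
     R1 -= 1·R2  ⇒  (0, 1, 0)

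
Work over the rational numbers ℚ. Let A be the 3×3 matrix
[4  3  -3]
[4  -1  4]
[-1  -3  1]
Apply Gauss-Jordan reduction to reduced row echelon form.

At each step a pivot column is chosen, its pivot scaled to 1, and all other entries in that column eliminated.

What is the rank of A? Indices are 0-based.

[1] R0 /= 4  ⇒  (1, 3/4, -3/4)
     R1 -= 4·R0  ⇒  (0, -4, 7)
     R2 -= -1·R0  ⇒  (0, -9/4, 1/4)
[2] R1 /= -4  ⇒  (0, 1, -7/4)
     R0 -= 3/4·R1  ⇒  (1, 0, 9/16)
     R2 -= -9/4·R1  ⇒  (0, 0, -59/16)
[3] R2 /= -59/16  ⇒  (0, 0, 1)
     R0 -= 9/16·R2  ⇒  (1, 0, 0)
     R1 -= -7/4·R2  ⇒  (0, 1, 0)

rank = 3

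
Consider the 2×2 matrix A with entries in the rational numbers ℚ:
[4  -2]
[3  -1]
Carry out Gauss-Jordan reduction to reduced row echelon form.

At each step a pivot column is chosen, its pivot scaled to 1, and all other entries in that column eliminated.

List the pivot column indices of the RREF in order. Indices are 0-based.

pivot(0,0)=4: scale R0 → (1, -1/2)
  clear (1,0): R1 −= (3)R0 → (0, 1/2)
pivot(1,1)=1/2: scale R1 → (0, 1)
  clear (0,1): R0 −= (-1/2)R1 → (1, 0)

pivot columns: 0, 1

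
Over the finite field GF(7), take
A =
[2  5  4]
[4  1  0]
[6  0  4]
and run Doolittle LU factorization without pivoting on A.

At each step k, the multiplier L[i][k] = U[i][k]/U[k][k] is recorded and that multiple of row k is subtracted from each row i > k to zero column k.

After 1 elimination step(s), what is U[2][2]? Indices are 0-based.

U[2][2] = 6

Step 1: pivot at (0,0) is 2.
  row1 ← row1 − (2)·row0  ⇒  L[1][0]=2, U row1=(0, 5, 6)
  row2 ← row2 − (3)·row0  ⇒  L[2][0]=3, U row2=(0, 6, 6)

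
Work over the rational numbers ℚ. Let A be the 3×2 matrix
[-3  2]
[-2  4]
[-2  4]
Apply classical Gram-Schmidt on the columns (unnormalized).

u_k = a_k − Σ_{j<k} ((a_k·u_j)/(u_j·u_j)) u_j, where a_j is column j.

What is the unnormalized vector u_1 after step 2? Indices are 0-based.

Step 1: u_0 = a_0 = (-3, -2, -2).
Step 2: u_1 = a_1 − (-22/17)·u_0 = (-32/17, 24/17, 24/17).

u_1 = (-32/17, 24/17, 24/17)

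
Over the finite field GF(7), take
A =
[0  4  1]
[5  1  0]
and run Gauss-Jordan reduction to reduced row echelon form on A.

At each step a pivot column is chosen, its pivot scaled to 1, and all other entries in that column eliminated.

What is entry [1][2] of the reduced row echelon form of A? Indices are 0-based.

M[1][2] = 2

step 1: exchange rows 0,1
step 1: normalize row 0 (÷5) = (1, 3, 0)
step 2: normalize row 1 (÷4) = (0, 1, 2)
  row 0: subtract 3×row1 = (1, 0, 1)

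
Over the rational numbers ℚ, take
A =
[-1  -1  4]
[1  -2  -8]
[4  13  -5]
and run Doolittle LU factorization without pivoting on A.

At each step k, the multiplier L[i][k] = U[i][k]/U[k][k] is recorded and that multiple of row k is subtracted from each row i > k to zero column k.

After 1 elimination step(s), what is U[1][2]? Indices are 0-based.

k=0: U[0][0]=-1
  eliminate (1,0): mult=-1, new row 1: (0, -3, -4); set L[1][0]=-1
  eliminate (2,0): mult=-4, new row 2: (0, 9, 11); set L[2][0]=-4

U[1][2] = -4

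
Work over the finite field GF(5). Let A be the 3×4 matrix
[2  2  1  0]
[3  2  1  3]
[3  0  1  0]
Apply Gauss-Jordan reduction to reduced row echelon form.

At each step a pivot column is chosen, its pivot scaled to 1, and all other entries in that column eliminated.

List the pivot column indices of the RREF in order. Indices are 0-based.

[1] R0 /= 2  ⇒  (1, 1, 3, 0)
     R1 -= 3·R0  ⇒  (0, 4, 2, 3)
     R2 -= 3·R0  ⇒  (0, 2, 2, 0)
[2] R1 /= 4  ⇒  (0, 1, 3, 2)
     R0 -= 1·R1  ⇒  (1, 0, 0, 3)
     R2 -= 2·R1  ⇒  (0, 0, 1, 1)
[3] R2 /= 1  ⇒  (0, 0, 1, 1)
     R1 -= 3·R2  ⇒  (0, 1, 0, 4)

pivot columns: 0, 1, 2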